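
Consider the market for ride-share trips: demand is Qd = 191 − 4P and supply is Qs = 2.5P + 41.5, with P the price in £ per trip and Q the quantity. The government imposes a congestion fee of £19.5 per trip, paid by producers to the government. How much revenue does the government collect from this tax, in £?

Tax revenue = £1345.5.

Before the tax: set 191 − 4P = 2.5P + 41.5 → P* = £23, Q* = 99.
With the tax collected from producers, supply shifts: Qs = 2.5(P − 19.5) + 41.5.
New equilibrium: consumers pay £30.5, producers receive £11, Q = 69. (Wedge: Pb − Ps = 19.5.)
Revenue = t · Q = 19.5 · 69 = £1345.5.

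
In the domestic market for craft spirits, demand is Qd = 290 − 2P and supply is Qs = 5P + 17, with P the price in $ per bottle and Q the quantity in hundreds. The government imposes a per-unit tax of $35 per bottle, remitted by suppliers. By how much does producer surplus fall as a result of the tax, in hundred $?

Before the tax: set 290 − 2P = 5P + 17 → P* = $39, Q* = 212.
With the tax collected from suppliers, supply shifts: Qs = 5(P − 35) + 17.
New equilibrium: buyers pay $64, suppliers receive $29, Q = 162. (Wedge: Pb − Ps = 35.)
ΔPS is the trapezoid between Q = 162 and Q = 212 of height $10: ½ · (212 + 162) · 10 = $1870.

Producer surplus falls by $1870 hundred.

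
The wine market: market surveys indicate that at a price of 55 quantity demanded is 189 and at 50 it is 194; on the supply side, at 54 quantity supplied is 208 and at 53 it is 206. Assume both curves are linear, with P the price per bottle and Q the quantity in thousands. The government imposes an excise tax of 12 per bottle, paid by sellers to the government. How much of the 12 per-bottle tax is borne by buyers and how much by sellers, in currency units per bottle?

Demand slope: (194 − 189)/(50 − 55) = -1, so Qd = 244 − P.
Supply slope: (206 − 208)/(53 − 54) = 2, so Qs = 2P + 100.
Before the tax: set 244 − P = 2P + 100 → P* = 48, Q* = 196.
With the tax collected from sellers, supply shifts: Qs = 2(P − 12) + 100.
New equilibrium: buyers pay 56, sellers receive 44, Q = 188. (Wedge: Pb − Ps = 12.)
Burden on buyers: 8; on sellers: 4. (They sum to 12.)
The less price-elastic side of the market bears the larger share of a per-unit tax.

Buyers bear 8 per bottle; sellers bear 4 per bottle.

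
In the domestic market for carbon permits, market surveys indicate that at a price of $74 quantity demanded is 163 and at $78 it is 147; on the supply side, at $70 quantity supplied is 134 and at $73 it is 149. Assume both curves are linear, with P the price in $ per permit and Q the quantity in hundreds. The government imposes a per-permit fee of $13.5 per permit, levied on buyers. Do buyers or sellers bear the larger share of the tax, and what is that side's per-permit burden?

Buyers bear the larger share: $7.5 per permit.

Demand slope: (147 − 163)/(78 − 74) = -4, so Qd = 459 − 4P.
Supply slope: (149 − 134)/(73 − 70) = 5, so Qs = 5P − 216.
Before the tax: set 459 − 4P = 5P − 216 → P* = $75, Q* = 159.
With the tax collected from buyers, demand (in seller-price terms) shifts: Qd = 459 − 4(P + 13.5).
Solving gives Q = 129 with buyers paying $82.5 and sellers receiving $69 (the $13.5 wedge).
Per-permit burden: buyers $7.5, sellers $6.
Buyers take the larger share because demand is less price-elastic here (demand slope 4 vs supply slope 5).
The less price-elastic side of the market bears the larger share of a per-unit tax.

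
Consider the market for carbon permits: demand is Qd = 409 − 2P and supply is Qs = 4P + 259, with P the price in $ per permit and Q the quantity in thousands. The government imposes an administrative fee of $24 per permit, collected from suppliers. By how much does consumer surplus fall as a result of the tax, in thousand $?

Consumer surplus falls by $5488 thousand.

Without the tax, 409 − 2P = 4P + 259 gives 6P = 150, so P* = $25 and Q* = 359.
With the tax collected from suppliers, supply shifts: Qs = 4(P − 24) + 259.
New equilibrium: buyers pay $41, suppliers receive $17, Q = 327. (Wedge: Pb − Ps = 24.)
ΔCS is the trapezoid between Q = 327 and Q = 359 of height $16: ½ · (359 + 327) · 16 = $5488.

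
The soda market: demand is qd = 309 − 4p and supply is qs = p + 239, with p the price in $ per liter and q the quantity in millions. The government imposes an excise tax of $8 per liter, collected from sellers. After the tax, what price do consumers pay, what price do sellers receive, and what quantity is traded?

Before the tax: set 309 − 4p = p + 239 → p* = $14, q* = 253.
With the tax collected from sellers, supply shifts: qs = (p − 8) + 239.
Solving gives q = 246.6 with consumers paying $15.6 and sellers receiving $7.6 (the $8 wedge).
The less price-elastic side of the market bears the larger share of a per-unit tax.

Consumers pay $15.6; sellers receive $7.6; quantity = 246.6.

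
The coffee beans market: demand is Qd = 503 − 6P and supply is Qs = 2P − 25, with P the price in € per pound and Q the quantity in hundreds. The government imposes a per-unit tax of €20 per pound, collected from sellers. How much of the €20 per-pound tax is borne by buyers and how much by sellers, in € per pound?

Buyers bear €5 per pound; sellers bear €15 per pound.

Without the tax, 503 − 6P = 2P − 25 gives 8P = 528, so P* = €66 and Q* = 107.
With the tax collected from sellers, supply shifts: Qs = 2(P − 20) − 25.
Solving gives Q = 77 with buyers paying €71 and sellers receiving €51 (the €20 wedge).
Burden on buyers: €5; on sellers: €15. (They sum to €20.)
The less price-elastic side of the market bears the larger share of a per-unit tax.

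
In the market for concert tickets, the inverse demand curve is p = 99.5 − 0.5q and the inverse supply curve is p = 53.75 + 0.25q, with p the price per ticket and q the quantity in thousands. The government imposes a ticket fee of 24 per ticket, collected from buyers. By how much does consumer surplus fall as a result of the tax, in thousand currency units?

Consumer surplus falls by 720 thousand.

Inverting to q(p) form: qd = 199 − 2p; qs = 4p − 215.
Without the tax, 199 − 2p = 4p − 215 gives 6p = 414, so p* = 69 and q* = 61.
With the tax collected from buyers, demand (in seller-price terms) shifts: qd = 199 − 2(p + 24).
Solving gives q = 29 with buyers paying 85 and suppliers receiving 61 (the 24 wedge).
ΔCS is the trapezoid between Q = 29 and Q = 61 of height 16: ½ · (61 + 29) · 16 = 720.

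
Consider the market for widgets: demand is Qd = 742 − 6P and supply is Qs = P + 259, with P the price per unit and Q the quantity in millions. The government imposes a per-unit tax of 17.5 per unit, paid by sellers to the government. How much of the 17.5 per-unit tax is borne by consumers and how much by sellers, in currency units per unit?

Consumers bear 2.5 per unit; sellers bear 15 per unit.

Without the tax, 742 − 6P = P + 259 gives 7P = 483, so P* = 69 and Q* = 328.
With the tax collected from sellers, supply shifts: Qs = (P − 17.5) + 259.
New equilibrium: consumers pay 71.5, sellers receive 54, Q = 313. (Wedge: Pb − Ps = 17.5.)
Burden on consumers: 2.5; on sellers: 15. (They sum to 17.5.)
The less price-elastic side of the market bears the larger share of a per-unit tax.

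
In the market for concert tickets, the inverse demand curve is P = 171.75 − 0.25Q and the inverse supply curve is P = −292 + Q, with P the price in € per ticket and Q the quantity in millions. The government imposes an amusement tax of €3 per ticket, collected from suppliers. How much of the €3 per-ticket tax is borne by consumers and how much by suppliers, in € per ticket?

Rewrite in direct form: Qd = 687 − 4P and Qs = P + 292.
Without the tax, 687 − 4P = P + 292 gives 5P = 395, so P* = €79 and Q* = 371.
With the tax collected from suppliers, supply shifts: Qs = (P − 3) + 292.
Solving gives Q = 368.6 with consumers paying €79.6 and suppliers receiving €76.6 (the €3 wedge).
Burden on consumers: €0.6; on suppliers: €2.4. (They sum to €3.)

Consumers bear €0.6 per ticket; suppliers bear €2.4 per ticket.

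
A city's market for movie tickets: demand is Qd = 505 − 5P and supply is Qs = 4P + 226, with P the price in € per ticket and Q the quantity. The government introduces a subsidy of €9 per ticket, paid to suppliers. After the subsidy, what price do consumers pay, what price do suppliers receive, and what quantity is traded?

Consumers pay €27; suppliers receive €36; quantity = 370.

Without the subsidy, 505 − 5P = 4P + 226 gives 9P = 279, so P* = €31 and Q* = 350.
With a per-unit subsidy paid to suppliers, each receives P + 9 per unit sold, so supply becomes Qs = 4(P + 9) + 226.
New equilibrium: consumers pay €27, suppliers receive €36, Q = 370. (Wedge: Pb − Ps = −9.)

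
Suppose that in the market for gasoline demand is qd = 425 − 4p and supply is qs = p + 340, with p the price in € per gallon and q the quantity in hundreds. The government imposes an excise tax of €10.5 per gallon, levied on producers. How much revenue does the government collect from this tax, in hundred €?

Tax revenue = €3660.3 hundred.

Without the tax, 425 − 4p = p + 340 gives 5p = 85, so p* = €17 and q* = 357.
With the tax collected from producers, supply shifts: qs = (p − 10.5) + 340.
New equilibrium: consumers pay €19.1, producers receive €8.6, q = 348.6. (Wedge: pb − ps = 10.5.)
Revenue = t · Q = 10.5 · 348.6 = €3660.3.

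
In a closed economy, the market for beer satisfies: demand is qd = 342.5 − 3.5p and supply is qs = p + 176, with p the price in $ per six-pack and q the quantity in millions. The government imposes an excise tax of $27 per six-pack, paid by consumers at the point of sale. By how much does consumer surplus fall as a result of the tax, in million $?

Consumer surplus falls by $1215 million.

Before the tax: set 342.5 − 3.5p = p + 176 → p* = $37, q* = 213.
With the tax collected from consumers, demand (in seller-price terms) shifts: qd = 342.5 − 3.5(p + 27).
Solving gives q = 192 with consumers paying $43 and suppliers receiving $16 (the $27 wedge).
ΔCS is the trapezoid between Q = 192 and Q = 213 of height $6: ½ · (213 + 192) · 6 = $1215.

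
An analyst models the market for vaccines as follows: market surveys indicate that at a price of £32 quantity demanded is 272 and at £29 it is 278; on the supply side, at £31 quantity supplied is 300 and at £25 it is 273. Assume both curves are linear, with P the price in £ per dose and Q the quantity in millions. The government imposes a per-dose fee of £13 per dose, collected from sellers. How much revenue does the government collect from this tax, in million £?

Tax revenue = £3432 million.

Demand slope: (278 − 272)/(29 − 32) = -2, so Qd = 336 − 2P.
Supply slope: (273 − 300)/(25 − 31) = 4.5, so Qs = 4.5P + 160.5.
Before the tax: set 336 − 2P = 4.5P + 160.5 → P* = £27, Q* = 282.
With the tax collected from sellers, supply shifts: Qs = 4.5(P − 13) + 160.5.
Solving gives Q = 264 with buyers paying £36 and sellers receiving £23 (the £13 wedge).
Revenue = t · Q = 13 · 264 = £3432.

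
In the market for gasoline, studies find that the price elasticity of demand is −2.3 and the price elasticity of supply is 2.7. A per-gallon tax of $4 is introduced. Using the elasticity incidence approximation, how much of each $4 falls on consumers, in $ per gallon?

Consumers bear ≈ $2.16 per gallon.

Incidence ratio: consumers' share ≈ εs / (εs + |εd|) = 2.7 / (2.7 + 2.3) = 0.54.
So consumers bear ≈ 0.54 × $4 = $2.16; sellers bear $1.84.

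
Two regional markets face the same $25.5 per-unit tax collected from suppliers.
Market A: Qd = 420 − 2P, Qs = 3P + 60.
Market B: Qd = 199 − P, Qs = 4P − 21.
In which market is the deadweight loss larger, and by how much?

Market A: pre-tax P* = $72, Q* = 276; post-tax Q = 245.4; deadweight loss = $390.15.
Market B: pre-tax P* = $44, Q* = 155; post-tax Q = 134.6; deadweight loss = $260.1.
Difference: $390.15 vs $260.1 → market A is larger by $130.05.

Market A, by $130.05.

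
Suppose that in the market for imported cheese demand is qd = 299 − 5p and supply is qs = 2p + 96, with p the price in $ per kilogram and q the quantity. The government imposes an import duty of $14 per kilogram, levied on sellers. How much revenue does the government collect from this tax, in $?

Tax revenue = $1876.

Before the tax: set 299 − 5p = 2p + 96 → p* = $29, q* = 154.
With the tax collected from sellers, supply shifts: qs = 2(p − 14) + 96.
New equilibrium: buyers pay $33, sellers receive $19, q = 134. (Wedge: pb − ps = 14.)
Revenue = t · Q = 14 · 134 = $1876.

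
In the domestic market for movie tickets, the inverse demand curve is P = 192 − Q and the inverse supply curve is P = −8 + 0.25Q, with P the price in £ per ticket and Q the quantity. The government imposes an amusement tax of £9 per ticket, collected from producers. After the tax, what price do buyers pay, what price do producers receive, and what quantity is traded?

Inverting to Q(P) form: Qd = 192 − P; Qs = 4P + 32.
Without the tax, 192 − P = 4P + 32 gives 5P = 160, so P* = £32 and Q* = 160.
With the tax collected from producers, supply shifts: Qs = 4(P − 9) + 32.
Solving gives Q = 152.8 with buyers paying £39.2 and producers receiving £30.2 (the £9 wedge).

Buyers pay £39.2; producers receive £30.2; quantity = 152.8.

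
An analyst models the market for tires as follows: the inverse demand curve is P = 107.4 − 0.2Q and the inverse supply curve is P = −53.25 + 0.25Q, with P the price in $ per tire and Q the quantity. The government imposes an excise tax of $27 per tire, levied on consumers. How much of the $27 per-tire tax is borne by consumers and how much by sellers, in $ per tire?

Consumers bear $12 per tire; sellers bear $15 per tire.

Inverting to Q(P) form: Qd = 537 − 5P; Qs = 4P + 213.
Before the tax: set 537 − 5P = 4P + 213 → P* = $36, Q* = 357.
With the tax collected from consumers, demand (in seller-price terms) shifts: Qd = 537 − 5(P + 27).
Solving gives Q = 297 with consumers paying $48 and sellers receiving $21 (the $27 wedge).
Burden on consumers: $12; on sellers: $15. (They sum to $27.)
The less price-elastic side of the market bears the larger share of a per-unit tax.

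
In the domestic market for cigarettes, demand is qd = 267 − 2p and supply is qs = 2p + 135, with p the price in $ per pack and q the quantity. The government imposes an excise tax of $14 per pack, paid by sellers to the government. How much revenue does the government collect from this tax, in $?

Tax revenue = $2618.

Without the tax, 267 − 2p = 2p + 135 gives 4p = 132, so p* = $33 and q* = 201.
With the tax collected from sellers, supply shifts: qs = 2(p − 14) + 135.
New equilibrium: consumers pay $40, sellers receive $26, q = 187. (Wedge: pb − ps = 14.)
Revenue = t · Q = 14 · 187 = $2618.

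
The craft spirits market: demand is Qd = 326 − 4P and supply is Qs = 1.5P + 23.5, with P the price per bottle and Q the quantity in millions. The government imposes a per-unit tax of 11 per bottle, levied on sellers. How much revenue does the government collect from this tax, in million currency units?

Tax revenue = 1034 million.

Before the tax: set 326 − 4P = 1.5P + 23.5 → P* = 55, Q* = 106.
With the tax collected from sellers, supply shifts: Qs = 1.5(P − 11) + 23.5.
Solving gives Q = 94 with consumers paying 58 and sellers receiving 47 (the 11 wedge).
Revenue = t · Q = 11 · 94 = 1034.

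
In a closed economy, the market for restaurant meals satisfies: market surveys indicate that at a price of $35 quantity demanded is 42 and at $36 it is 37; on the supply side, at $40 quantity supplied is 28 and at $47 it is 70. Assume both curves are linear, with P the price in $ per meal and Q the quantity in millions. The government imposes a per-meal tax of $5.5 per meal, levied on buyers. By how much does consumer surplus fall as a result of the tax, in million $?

Consumer surplus falls by $43.5 million.

Demand slope: (37 − 42)/(36 − 35) = -5, so Qd = 217 − 5P.
Supply slope: (70 − 28)/(47 − 40) = 6, so Qs = 6P − 212.
Without the tax, 217 − 5P = 6P − 212 gives 11P = 429, so P* = $39 and Q* = 22.
With the tax collected from buyers, demand (in seller-price terms) shifts: Qd = 217 − 5(P + 5.5).
New equilibrium: buyers pay $42, sellers receive $36.5, Q = 7. (Wedge: Pb − Ps = 5.5.)
ΔCS is the trapezoid between Q = 7 and Q = 22 of height $3: ½ · (22 + 7) · 3 = $43.5.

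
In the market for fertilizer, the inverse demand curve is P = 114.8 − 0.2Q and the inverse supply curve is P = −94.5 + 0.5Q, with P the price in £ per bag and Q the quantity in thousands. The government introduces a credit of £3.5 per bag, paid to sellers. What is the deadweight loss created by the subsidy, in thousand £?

Rewrite in direct form: Qd = 574 − 5P and Qs = 2P + 189.
Before the subsidy: set 574 − 5P = 2P + 189 → P* = £55, Q* = 299.
With a per-unit subsidy paid to sellers, each receives P + 3.5 per unit sold, so supply becomes Qs = 2(P + 3.5) + 189.
New equilibrium: buyers pay £54, sellers receive £57.5, Q = 304. (Wedge: Pb − Ps = −3.5.)
Quantity rises by |ΔQ| = |299 − 304| = 5.
DWL = ½ · t · |ΔQ| = ½ · 3.5 · 5 = £8.75.

Deadweight loss = £8.75 thousand.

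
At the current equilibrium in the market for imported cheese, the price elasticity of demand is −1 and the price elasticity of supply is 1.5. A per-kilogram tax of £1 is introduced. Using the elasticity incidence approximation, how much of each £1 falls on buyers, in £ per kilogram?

Buyers bear ≈ £0.6 per kilogram.

Incidence ratio: buyers' share ≈ εs / (εs + |εd|) = 1.5 / (1.5 + 1) = 0.6.
So buyers bear ≈ 0.6 × £1 = £0.6; producers bear £0.4.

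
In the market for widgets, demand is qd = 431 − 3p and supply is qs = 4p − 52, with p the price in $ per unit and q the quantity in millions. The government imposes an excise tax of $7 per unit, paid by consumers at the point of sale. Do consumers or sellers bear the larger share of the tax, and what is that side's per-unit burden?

Consumers bear the larger share: $4 per unit.

Before the tax: set 431 − 3p = 4p − 52 → p* = $69, q* = 224.
With the tax collected from consumers, demand (in seller-price terms) shifts: qd = 431 − 3(p + 7).
Solving gives q = 212 with consumers paying $73 and sellers receiving $66 (the $7 wedge).
Per-unit burden: consumers $4, sellers $3.
Consumers take the larger share because demand is less price-elastic here (demand slope 3 vs supply slope 4).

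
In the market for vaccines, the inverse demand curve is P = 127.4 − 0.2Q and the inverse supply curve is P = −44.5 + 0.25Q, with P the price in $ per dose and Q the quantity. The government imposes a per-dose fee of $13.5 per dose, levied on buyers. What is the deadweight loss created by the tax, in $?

Deadweight loss = $202.5.

Rewrite in direct form: Qd = 637 − 5P and Qs = 4P + 178.
Without the tax, 637 − 5P = 4P + 178 gives 9P = 459, so P* = $51 and Q* = 382.
With the tax collected from buyers, demand (in seller-price terms) shifts: Qd = 637 − 5(P + 13.5).
New equilibrium: buyers pay $57, sellers receive $43.5, Q = 352. (Wedge: Pb − Ps = 13.5.)
Quantity falls by |ΔQ| = |382 − 352| = 30.
DWL = ½ · t · |ΔQ| = ½ · 13.5 · 30 = $202.5.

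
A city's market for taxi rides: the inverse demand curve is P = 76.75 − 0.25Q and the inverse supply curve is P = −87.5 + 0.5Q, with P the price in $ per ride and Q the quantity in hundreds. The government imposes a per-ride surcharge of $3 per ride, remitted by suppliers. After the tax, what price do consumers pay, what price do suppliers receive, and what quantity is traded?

Rewrite in direct form: Qd = 307 − 4P and Qs = 2P + 175.
Before the tax: set 307 − 4P = 2P + 175 → P* = $22, Q* = 219.
With the tax collected from suppliers, supply shifts: Qs = 2(P − 3) + 175.
New equilibrium: consumers pay $23, suppliers receive $20, Q = 215. (Wedge: Pb − Ps = 3.)

Consumers pay $23; suppliers receive $20; quantity = 215.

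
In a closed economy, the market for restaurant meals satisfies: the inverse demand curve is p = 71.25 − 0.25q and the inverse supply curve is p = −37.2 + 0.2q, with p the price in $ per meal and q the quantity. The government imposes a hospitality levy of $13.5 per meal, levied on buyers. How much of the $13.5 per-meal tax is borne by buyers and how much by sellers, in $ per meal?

Inverting to q(p) form: qd = 285 − 4p; qs = 5p + 186.
Without the tax, 285 − 4p = 5p + 186 gives 9p = 99, so p* = $11 and q* = 241.
With the tax collected from buyers, demand (in seller-price terms) shifts: qd = 285 − 4(p + 13.5).
New equilibrium: buyers pay $18.5, sellers receive $5, q = 211. (Wedge: pb − ps = 13.5.)
Burden on buyers: $7.5; on sellers: $6. (They sum to $13.5.)

Buyers bear $7.5 per meal; sellers bear $6 per meal.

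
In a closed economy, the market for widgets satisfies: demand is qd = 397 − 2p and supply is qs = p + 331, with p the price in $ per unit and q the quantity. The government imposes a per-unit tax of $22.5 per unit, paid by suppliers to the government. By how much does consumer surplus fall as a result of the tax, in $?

Consumer surplus falls by $2591.25.

Without the tax, 397 − 2p = p + 331 gives 3p = 66, so p* = $22 and q* = 353.
With the tax collected from suppliers, supply shifts: qs = (p − 22.5) + 331.
Solving gives q = 338 with buyers paying $29.5 and suppliers receiving $7 (the $22.5 wedge).
ΔCS is the trapezoid between Q = 338 and Q = 353 of height $7.5: ½ · (353 + 338) · 7.5 = $2591.25.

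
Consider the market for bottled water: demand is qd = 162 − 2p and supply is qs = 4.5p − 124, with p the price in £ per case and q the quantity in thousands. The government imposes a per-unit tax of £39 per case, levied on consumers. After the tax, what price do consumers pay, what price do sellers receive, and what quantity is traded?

Consumers pay £71; sellers receive £32; quantity = 20.

Without the tax, 162 − 2p = 4.5p − 124 gives 6.5p = 286, so p* = £44 and q* = 74.
With the tax collected from consumers, demand (in seller-price terms) shifts: qd = 162 − 2(p + 39).
New equilibrium: consumers pay £71, sellers receive £32, q = 20. (Wedge: pb − ps = 39.)
The less price-elastic side of the market bears the larger share of a per-unit tax.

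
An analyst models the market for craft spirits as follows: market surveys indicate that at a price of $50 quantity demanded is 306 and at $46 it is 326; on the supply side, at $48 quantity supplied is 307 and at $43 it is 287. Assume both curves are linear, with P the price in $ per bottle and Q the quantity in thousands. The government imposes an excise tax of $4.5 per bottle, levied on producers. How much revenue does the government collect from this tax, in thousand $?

Tax revenue = $1354.5 thousand.

Demand slope: (326 − 306)/(46 − 50) = -5, so Qd = 556 − 5P.
Supply slope: (287 − 307)/(43 − 48) = 4, so Qs = 4P + 115.
Without the tax, 556 − 5P = 4P + 115 gives 9P = 441, so P* = $49 and Q* = 311.
With the tax collected from producers, supply shifts: Qs = 4(P − 4.5) + 115.
Solving gives Q = 301 with buyers paying $51 and producers receiving $46.5 (the $4.5 wedge).
Revenue = t · Q = 4.5 · 301 = $1354.5.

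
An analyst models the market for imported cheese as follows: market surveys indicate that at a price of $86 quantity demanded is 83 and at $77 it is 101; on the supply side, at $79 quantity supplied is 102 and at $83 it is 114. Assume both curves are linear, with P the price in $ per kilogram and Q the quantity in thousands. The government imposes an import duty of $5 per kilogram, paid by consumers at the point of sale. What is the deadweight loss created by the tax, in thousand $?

Deadweight loss = $15 thousand.

Demand slope: (101 − 83)/(77 − 86) = -2, so Qd = 255 − 2P.
Supply slope: (114 − 102)/(83 − 79) = 3, so Qs = 3P − 135.
Before the tax: set 255 − 2P = 3P − 135 → P* = $78, Q* = 99.
With the tax collected from consumers, demand (in seller-price terms) shifts: Qd = 255 − 2(P + 5).
New equilibrium: consumers pay $81, suppliers receive $76, Q = 93. (Wedge: Pb − Ps = 5.)
Quantity falls by |ΔQ| = |99 − 93| = 6.
DWL = ½ · t · |ΔQ| = ½ · 5 · 6 = $15.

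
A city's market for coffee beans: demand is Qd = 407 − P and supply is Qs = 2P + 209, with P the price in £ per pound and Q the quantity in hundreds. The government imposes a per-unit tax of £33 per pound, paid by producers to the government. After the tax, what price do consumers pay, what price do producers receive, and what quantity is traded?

Consumers pay £88; producers receive £55; quantity = 319.

Before the tax: set 407 − P = 2P + 209 → P* = £66, Q* = 341.
With the tax collected from producers, supply shifts: Qs = 2(P − 33) + 209.
Solving gives Q = 319 with consumers paying £88 and producers receiving £55 (the £33 wedge).
The less price-elastic side of the market bears the larger share of a per-unit tax.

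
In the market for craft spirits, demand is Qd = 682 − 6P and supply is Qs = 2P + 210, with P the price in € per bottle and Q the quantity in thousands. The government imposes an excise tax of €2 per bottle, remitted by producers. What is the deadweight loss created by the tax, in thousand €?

Deadweight loss = €3 thousand.

Before the tax: set 682 − 6P = 2P + 210 → P* = €59, Q* = 328.
With the tax collected from producers, supply shifts: Qs = 2(P − 2) + 210.
New equilibrium: buyers pay €59.5, producers receive €57.5, Q = 325. (Wedge: Pb − Ps = 2.)
Quantity falls by |ΔQ| = |328 − 325| = 3.
DWL = ½ · t · |ΔQ| = ½ · 2 · 3 = €3.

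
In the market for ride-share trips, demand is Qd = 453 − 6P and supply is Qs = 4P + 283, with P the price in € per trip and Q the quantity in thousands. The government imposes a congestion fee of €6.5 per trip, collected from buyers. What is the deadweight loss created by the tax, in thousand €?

Without the tax, 453 − 6P = 4P + 283 gives 10P = 170, so P* = €17 and Q* = 351.
With the tax collected from buyers, demand (in seller-price terms) shifts: Qd = 453 − 6(P + 6.5).
Solving gives Q = 335.4 with buyers paying €19.6 and suppliers receiving €13.1 (the €6.5 wedge).
Quantity falls by |ΔQ| = |351 − 335.4| = 15.6.
DWL = ½ · t · |ΔQ| = ½ · 6.5 · 15.6 = €50.7.

Deadweight loss = €50.7 thousand.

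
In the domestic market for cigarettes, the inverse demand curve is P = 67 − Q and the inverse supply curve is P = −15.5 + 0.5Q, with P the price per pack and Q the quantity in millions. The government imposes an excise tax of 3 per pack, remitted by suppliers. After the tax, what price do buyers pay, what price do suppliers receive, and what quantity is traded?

Rewrite in direct form: Qd = 67 − P and Qs = 2P + 31.
Without the tax, 67 − P = 2P + 31 gives 3P = 36, so P* = 12 and Q* = 55.
With the tax collected from suppliers, supply shifts: Qs = 2(P − 3) + 31.
Solving gives Q = 53 with buyers paying 14 and suppliers receiving 11 (the 3 wedge).
The less price-elastic side of the market bears the larger share of a per-unit tax.

Buyers pay 14; suppliers receive 11; quantity = 53.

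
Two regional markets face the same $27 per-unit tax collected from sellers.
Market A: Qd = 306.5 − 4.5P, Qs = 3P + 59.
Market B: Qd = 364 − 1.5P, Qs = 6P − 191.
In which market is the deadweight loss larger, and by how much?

Market A, by $218.7.

Market A: pre-tax P* = $33, Q* = 158; post-tax Q = 109.4; deadweight loss = $656.1.
Market B: pre-tax P* = $74, Q* = 253; post-tax Q = 220.6; deadweight loss = $437.4.
Difference: $656.1 vs $437.4 → market A is larger by $218.7.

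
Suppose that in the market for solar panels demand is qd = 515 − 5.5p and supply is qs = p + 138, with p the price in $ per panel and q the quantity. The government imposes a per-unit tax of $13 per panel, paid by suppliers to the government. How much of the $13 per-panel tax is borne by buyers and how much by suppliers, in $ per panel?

Buyers bear $2 per panel; suppliers bear $11 per panel.

Without the tax, 515 − 5.5p = p + 138 gives 6.5p = 377, so p* = $58 and q* = 196.
With the tax collected from suppliers, supply shifts: qs = (p − 13) + 138.
Solving gives q = 185 with buyers paying $60 and suppliers receiving $47 (the $13 wedge).
Burden on buyers: $2; on suppliers: $11. (They sum to $13.)
The less price-elastic side of the market bears the larger share of a per-unit tax.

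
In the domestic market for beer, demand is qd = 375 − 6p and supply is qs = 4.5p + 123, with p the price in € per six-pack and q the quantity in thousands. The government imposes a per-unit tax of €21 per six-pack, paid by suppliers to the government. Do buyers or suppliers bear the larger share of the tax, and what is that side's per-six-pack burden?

Suppliers bear the larger share: €12 per six-pack.

Before the tax: set 375 − 6p = 4.5p + 123 → p* = €24, q* = 231.
With the tax collected from suppliers, supply shifts: qs = 4.5(p − 21) + 123.
Solving gives q = 177 with buyers paying €33 and suppliers receiving €12 (the €21 wedge).
Per-six-pack burden: buyers €9, suppliers €12.
Suppliers take the larger share because supply is less price-elastic here (demand slope 6 vs supply slope 4.5).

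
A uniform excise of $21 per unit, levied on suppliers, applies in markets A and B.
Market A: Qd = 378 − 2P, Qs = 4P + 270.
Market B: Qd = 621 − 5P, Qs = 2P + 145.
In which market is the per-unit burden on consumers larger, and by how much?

Market A: pre-tax P* = $18, Q* = 342; post-tax Q = 314; per-unit burden on consumers = $14.
Market B: pre-tax P* = $68, Q* = 281; post-tax Q = 251; per-unit burden on consumers = $6.
Difference: $14 vs $6 → market A is larger by $8.

Market A, by $8.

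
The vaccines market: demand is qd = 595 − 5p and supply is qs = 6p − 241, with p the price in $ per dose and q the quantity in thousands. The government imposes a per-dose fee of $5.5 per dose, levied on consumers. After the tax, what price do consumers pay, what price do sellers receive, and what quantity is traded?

Consumers pay $79; sellers receive $73.5; quantity = 200.

Before the tax: set 595 − 5p = 6p − 241 → p* = $76, q* = 215.
With the tax collected from consumers, demand (in seller-price terms) shifts: qd = 595 − 5(p + 5.5).
New equilibrium: consumers pay $79, sellers receive $73.5, q = 200. (Wedge: pb − ps = 5.5.)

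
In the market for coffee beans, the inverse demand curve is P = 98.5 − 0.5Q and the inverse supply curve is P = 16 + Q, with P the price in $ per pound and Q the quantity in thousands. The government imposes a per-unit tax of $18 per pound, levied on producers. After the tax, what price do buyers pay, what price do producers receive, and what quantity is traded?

Rewrite in direct form: Qd = 197 − 2P and Qs = P − 16.
Without the tax, 197 − 2P = P − 16 gives 3P = 213, so P* = $71 and Q* = 55.
With the tax collected from producers, supply shifts: Qs = (P − 18) − 16.
Solving gives Q = 43 with buyers paying $77 and producers receiving $59 (the $18 wedge).
The less price-elastic side of the market bears the larger share of a per-unit tax.

Buyers pay $77; producers receive $59; quantity = 43.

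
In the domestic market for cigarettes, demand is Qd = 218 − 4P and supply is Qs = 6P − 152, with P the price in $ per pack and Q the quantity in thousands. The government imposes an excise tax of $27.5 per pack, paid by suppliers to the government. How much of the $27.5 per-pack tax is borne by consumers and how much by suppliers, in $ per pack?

Consumers bear $16.5 per pack; suppliers bear $11 per pack.

Without the tax, 218 − 4P = 6P − 152 gives 10P = 370, so P* = $37 and Q* = 70.
With the tax collected from suppliers, supply shifts: Qs = 6(P − 27.5) − 152.
New equilibrium: consumers pay $53.5, suppliers receive $26, Q = 4. (Wedge: Pb − Ps = 27.5.)
Burden on consumers: $16.5; on suppliers: $11. (They sum to $27.5.)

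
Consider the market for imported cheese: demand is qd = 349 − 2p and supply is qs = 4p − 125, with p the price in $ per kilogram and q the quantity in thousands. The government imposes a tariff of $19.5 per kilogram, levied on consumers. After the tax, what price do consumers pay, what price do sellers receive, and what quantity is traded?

Consumers pay $92; sellers receive $72.5; quantity = 165.

Before the tax: set 349 − 2p = 4p − 125 → p* = $79, q* = 191.
With the tax collected from consumers, demand (in seller-price terms) shifts: qd = 349 − 2(p + 19.5).
New equilibrium: consumers pay $92, sellers receive $72.5, q = 165. (Wedge: pb − ps = 19.5.)
The less price-elastic side of the market bears the larger share of a per-unit tax.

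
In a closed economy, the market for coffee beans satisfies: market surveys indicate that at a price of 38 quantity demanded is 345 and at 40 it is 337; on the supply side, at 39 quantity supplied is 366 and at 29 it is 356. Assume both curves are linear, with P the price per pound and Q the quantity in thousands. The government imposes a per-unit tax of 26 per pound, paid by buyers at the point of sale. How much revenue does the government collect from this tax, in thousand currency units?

Demand slope: (337 − 345)/(40 − 38) = -4, so Qd = 497 − 4P.
Supply slope: (356 − 366)/(29 − 39) = 1, so Qs = P + 327.
Before the tax: set 497 − 4P = P + 327 → P* = 34, Q* = 361.
With the tax collected from buyers, demand (in seller-price terms) shifts: Qd = 497 − 4(P + 26).
New equilibrium: buyers pay 39.2, sellers receive 13.2, Q = 340.2. (Wedge: Pb − Ps = 26.)
Revenue = t · Q = 26 · 340.2 = 8845.2.

Tax revenue = 8845.2 thousand.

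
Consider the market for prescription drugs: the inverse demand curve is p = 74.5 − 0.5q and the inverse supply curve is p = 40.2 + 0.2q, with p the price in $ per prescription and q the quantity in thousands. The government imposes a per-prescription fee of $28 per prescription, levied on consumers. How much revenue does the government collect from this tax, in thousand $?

Rewrite in direct form: qd = 149 − 2p and qs = 5p − 201.
Before the tax: set 149 − 2p = 5p − 201 → p* = $50, q* = 49.
With the tax collected from consumers, demand (in seller-price terms) shifts: qd = 149 − 2(p + 28).
New equilibrium: consumers pay $70, producers receive $42, q = 9. (Wedge: pb − ps = 28.)
Revenue = t · Q = 28 · 9 = $252.

Tax revenue = $252 thousand.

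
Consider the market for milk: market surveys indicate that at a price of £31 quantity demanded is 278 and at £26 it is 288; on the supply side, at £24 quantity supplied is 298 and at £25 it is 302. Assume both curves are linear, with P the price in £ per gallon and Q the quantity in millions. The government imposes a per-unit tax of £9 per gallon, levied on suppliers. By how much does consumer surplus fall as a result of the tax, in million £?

Demand slope: (288 − 278)/(26 − 31) = -2, so Qd = 340 − 2P.
Supply slope: (302 − 298)/(25 − 24) = 4, so Qs = 4P + 202.
Before the tax: set 340 − 2P = 4P + 202 → P* = £23, Q* = 294.
With the tax collected from suppliers, supply shifts: Qs = 4(P − 9) + 202.
New equilibrium: buyers pay £29, suppliers receive £20, Q = 282. (Wedge: Pb − Ps = 9.)
ΔCS is the trapezoid between Q = 282 and Q = 294 of height £6: ½ · (294 + 282) · 6 = £1728.

Consumer surplus falls by £1728 million.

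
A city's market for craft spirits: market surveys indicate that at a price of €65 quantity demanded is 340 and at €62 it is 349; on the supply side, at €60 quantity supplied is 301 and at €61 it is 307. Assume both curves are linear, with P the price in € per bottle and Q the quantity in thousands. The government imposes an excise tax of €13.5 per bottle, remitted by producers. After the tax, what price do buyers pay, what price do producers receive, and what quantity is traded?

Demand slope: (349 − 340)/(62 − 65) = -3, so Qd = 535 − 3P.
Supply slope: (307 − 301)/(61 − 60) = 6, so Qs = 6P − 59.
Before the tax: set 535 − 3P = 6P − 59 → P* = €66, Q* = 337.
With the tax collected from producers, supply shifts: Qs = 6(P − 13.5) − 59.
Solving gives Q = 310 with buyers paying €75 and producers receiving €61.5 (the €13.5 wedge).

Buyers pay €75; producers receive €61.5; quantity = 310.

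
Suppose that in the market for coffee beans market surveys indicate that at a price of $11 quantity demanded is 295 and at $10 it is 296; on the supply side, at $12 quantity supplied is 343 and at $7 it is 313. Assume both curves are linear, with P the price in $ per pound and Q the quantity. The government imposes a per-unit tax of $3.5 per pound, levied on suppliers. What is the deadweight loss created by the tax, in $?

Deadweight loss = $5.25.

Demand slope: (296 − 295)/(10 − 11) = -1, so Qd = 306 − P.
Supply slope: (313 − 343)/(7 − 12) = 6, so Qs = 6P + 271.
Without the tax, 306 − P = 6P + 271 gives 7P = 35, so P* = $5 and Q* = 301.
With the tax collected from suppliers, supply shifts: Qs = 6(P − 3.5) + 271.
Solving gives Q = 298 with consumers paying $8 and suppliers receiving $4.5 (the $3.5 wedge).
Quantity falls by |ΔQ| = |301 − 298| = 3.
DWL = ½ · t · |ΔQ| = ½ · 3.5 · 3 = $5.25.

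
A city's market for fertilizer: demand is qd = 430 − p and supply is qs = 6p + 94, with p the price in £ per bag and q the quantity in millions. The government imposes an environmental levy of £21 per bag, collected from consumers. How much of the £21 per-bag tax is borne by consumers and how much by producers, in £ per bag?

Consumers bear £18 per bag; producers bear £3 per bag.

Without the tax, 430 − p = 6p + 94 gives 7p = 336, so p* = £48 and q* = 382.
With the tax collected from consumers, demand (in seller-price terms) shifts: qd = 430 − (p + 21).
New equilibrium: consumers pay £66, producers receive £45, q = 364. (Wedge: pb − ps = 21.)
Burden on consumers: £18; on producers: £3. (They sum to £21.)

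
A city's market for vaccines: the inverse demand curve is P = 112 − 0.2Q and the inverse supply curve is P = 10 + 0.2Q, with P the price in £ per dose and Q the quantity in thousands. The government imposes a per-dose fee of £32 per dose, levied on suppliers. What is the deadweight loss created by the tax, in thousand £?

Inverting to Q(P) form: Qd = 560 − 5P; Qs = 5P − 50.
Without the tax, 560 − 5P = 5P − 50 gives 10P = 610, so P* = £61 and Q* = 255.
With the tax collected from suppliers, supply shifts: Qs = 5(P − 32) − 50.
Solving gives Q = 175 with consumers paying £77 and suppliers receiving £45 (the £32 wedge).
Quantity falls by |ΔQ| = |255 − 175| = 80.
DWL = ½ · t · |ΔQ| = ½ · 32 · 80 = £1280.

Deadweight loss = £1280 thousand.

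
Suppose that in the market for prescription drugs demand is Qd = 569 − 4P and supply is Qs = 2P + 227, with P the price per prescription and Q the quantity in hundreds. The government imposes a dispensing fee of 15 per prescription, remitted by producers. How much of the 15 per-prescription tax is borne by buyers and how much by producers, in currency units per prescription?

Before the tax: set 569 − 4P = 2P + 227 → P* = 57, Q* = 341.
With the tax collected from producers, supply shifts: Qs = 2(P − 15) + 227.
Solving gives Q = 321 with buyers paying 62 and producers receiving 47 (the 15 wedge).
Burden on buyers: 5; on producers: 10. (They sum to 15.)
The less price-elastic side of the market bears the larger share of a per-unit tax.

Buyers bear 5 per prescription; producers bear 10 per prescription.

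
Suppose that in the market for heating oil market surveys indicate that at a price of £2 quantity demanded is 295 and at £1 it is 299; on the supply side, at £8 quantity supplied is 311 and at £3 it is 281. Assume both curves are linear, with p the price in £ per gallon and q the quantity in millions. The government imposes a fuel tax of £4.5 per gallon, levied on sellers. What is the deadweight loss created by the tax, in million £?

Demand slope: (299 − 295)/(1 − 2) = -4, so qd = 303 − 4p.
Supply slope: (281 − 311)/(3 − 8) = 6, so qs = 6p + 263.
Without the tax, 303 − 4p = 6p + 263 gives 10p = 40, so p* = £4 and q* = 287.
With the tax collected from sellers, supply shifts: qs = 6(p − 4.5) + 263.
Solving gives q = 276.2 with buyers paying £6.7 and sellers receiving £2.2 (the £4.5 wedge).
Quantity falls by |ΔQ| = |287 − 276.2| = 10.8.
DWL = ½ · t · |ΔQ| = ½ · 4.5 · 10.8 = £24.3.

Deadweight loss = £24.3 million.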